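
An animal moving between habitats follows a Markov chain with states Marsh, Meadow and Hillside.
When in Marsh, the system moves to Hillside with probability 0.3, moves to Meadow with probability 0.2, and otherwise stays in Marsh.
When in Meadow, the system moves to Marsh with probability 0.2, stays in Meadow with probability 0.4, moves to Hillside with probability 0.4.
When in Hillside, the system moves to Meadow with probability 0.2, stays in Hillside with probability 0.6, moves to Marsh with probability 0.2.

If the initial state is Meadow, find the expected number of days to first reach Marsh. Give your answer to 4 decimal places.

5.0000

Let t(s) be the expected number of days to first reach Marsh from state s, with t(Marsh) = 0. Conditioning on the first day:
t(Meadow) = 1 + 0.4·t(Meadow) + 0.4·t(Hillside)
t(Hillside) = 1 + 0.2·t(Meadow) + 0.6·t(Hillside)
Solving: t(Meadow) = 5.0000, t(Hillside) = 5.0000.
Expected days from Meadow to Marsh: 5.0000.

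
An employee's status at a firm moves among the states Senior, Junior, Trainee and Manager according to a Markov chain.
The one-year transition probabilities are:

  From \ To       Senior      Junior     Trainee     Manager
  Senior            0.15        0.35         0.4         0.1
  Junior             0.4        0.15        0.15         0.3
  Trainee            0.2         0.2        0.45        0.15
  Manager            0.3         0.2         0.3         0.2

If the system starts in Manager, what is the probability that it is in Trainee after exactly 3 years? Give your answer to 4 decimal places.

0.3410

Propagate the distribution vector 3 years from Manager.
After 0 years: (0.0000, 0.0000, 0.0000, 1.0000)
After 1 year: (0.3000, 0.2000, 0.3000, 0.2000)
After 2 years: (0.2450, 0.2350, 0.3450, 0.1750)
After 3 years: (0.2523, 0.2250, 0.3410, 0.1818)
P(in Trainee after 3 years) = 0.3410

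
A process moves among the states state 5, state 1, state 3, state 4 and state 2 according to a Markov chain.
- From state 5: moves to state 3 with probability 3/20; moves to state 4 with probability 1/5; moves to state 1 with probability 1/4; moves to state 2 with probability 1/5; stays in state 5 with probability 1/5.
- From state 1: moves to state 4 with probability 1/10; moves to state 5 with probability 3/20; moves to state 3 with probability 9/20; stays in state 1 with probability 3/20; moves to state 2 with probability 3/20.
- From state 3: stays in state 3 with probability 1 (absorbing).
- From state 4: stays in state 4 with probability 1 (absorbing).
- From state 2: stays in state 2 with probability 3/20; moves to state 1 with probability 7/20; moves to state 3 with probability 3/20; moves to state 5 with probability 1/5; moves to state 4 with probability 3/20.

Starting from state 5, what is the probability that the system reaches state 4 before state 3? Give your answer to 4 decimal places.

0.4277

Let h(s) be the probability of absorption at state 4 starting from transient state s. Then h(state 4) = 1 and h(state 3) = 0. By first-step analysis:
h(state 5) = 0.2·h(state 5) + 0.25·h(state 1) + 0.15·0 + 0.2·1 + 0.2·h(state 2)
h(state 1) = 0.15·h(state 5) + 0.15·h(state 1) + 0.45·0 + 0.1·1 + 0.15·h(state 2)
h(state 2) = 0.2·h(state 5) + 0.35·h(state 1) + 0.15·0 + 0.15·1 + 0.15·h(state 2)
Solving: h(state 5) = 0.4277, h(state 1) = 0.2610, h(state 2) = 0.3846.
Starting from state 5, the probability is 0.4277.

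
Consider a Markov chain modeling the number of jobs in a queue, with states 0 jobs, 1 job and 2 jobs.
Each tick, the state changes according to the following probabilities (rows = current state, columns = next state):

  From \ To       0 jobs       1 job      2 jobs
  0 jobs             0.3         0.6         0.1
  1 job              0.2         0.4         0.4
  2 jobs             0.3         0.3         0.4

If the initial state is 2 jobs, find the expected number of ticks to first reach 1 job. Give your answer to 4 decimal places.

2.5641

Let t(s) be the expected number of ticks to first reach 1 job from state s, with t(1 job) = 0. Conditioning on the first tick:
t(0 jobs) = 1 + 0.3·t(0 jobs) + 0.1·t(2 jobs)
t(2 jobs) = 1 + 0.3·t(0 jobs) + 0.4·t(2 jobs)
Solving: t(0 jobs) = 1.7949, t(2 jobs) = 2.5641.
Expected ticks from 2 jobs to 1 job: 2.5641.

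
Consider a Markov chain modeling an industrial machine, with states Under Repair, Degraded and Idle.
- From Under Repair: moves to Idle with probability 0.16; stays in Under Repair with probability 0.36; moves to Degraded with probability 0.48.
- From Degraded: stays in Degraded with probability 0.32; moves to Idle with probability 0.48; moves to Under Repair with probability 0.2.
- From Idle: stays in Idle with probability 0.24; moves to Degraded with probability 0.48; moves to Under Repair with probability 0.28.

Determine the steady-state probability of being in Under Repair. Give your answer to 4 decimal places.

Let the stationary distribution be π with π = πP and π_1 + π_2 + π_3 = 1.
π_1 = 0.36·π_1 + 0.2·π_2 + 0.28·π_3
π_2 = 0.48·π_1 + 0.32·π_2 + 0.48·π_3
Solving with the normalization constraint gives π = (0.2684, 0.4138, 0.3178).
So the stationary probability of Under Repair is 0.2684.

0.2684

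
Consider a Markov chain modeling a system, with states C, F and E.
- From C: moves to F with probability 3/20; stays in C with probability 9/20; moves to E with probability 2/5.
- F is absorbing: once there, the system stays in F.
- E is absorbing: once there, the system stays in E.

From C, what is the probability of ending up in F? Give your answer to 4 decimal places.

Let h(s) be the probability of absorption at F starting from transient state s. Then h(F) = 1 and h(E) = 0. By first-step analysis:
h(C) = 0.45·h(C) + 0.15·1 + 0.4·0
Solving: h(C) = 0.2727.
Starting from C, the probability is 0.2727.

0.2727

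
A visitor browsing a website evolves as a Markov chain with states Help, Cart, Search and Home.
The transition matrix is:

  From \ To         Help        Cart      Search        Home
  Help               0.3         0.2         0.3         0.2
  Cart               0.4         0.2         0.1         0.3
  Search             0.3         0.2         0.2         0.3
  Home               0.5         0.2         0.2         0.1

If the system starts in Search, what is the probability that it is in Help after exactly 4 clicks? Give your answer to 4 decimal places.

0.3640

Propagate the distribution vector 4 clicks from Search.
After 0 clicks: (0.0000, 0.0000, 1.0000, 0.0000)
After 1 click: (0.3000, 0.2000, 0.2000, 0.3000)
After 2 clicks: (0.3800, 0.2000, 0.2100, 0.2100)
After 3 clicks: (0.3620, 0.2000, 0.2180, 0.2200)
After 4 clicks: (0.3640, 0.2000, 0.2162, 0.2198)
P(in Help after 4 clicks) = 0.3640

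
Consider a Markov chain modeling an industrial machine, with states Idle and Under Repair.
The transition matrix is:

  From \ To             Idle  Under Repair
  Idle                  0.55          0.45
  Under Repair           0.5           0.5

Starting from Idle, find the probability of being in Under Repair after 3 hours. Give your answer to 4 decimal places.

0.4736

Propagate the distribution vector 3 hours from Idle.
After 0 hours: (1.0000, 0.0000)
After 1 hour: (0.5500, 0.4500)
After 2 hours: (0.5275, 0.4725)
After 3 hours: (0.5264, 0.4736)
P(in Under Repair after 3 hours) = 0.4736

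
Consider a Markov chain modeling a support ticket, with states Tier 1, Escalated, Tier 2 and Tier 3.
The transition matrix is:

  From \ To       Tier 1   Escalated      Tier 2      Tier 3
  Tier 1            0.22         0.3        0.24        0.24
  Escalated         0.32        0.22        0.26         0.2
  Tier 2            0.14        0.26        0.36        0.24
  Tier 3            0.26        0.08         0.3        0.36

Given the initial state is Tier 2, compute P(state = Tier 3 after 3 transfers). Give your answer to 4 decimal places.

0.2625

Propagate the distribution vector 3 transfers from Tier 2.
After 0 transfers: (0.0000, 0.0000, 1.0000, 0.0000)
After 1 transfer: (0.1400, 0.2600, 0.3600, 0.2400)
After 2 transfers: (0.2268, 0.2120, 0.3028, 0.2584)
After 3 transfers: (0.2273, 0.2141, 0.2961, 0.2625)
P(in Tier 3 after 3 transfers) = 0.2625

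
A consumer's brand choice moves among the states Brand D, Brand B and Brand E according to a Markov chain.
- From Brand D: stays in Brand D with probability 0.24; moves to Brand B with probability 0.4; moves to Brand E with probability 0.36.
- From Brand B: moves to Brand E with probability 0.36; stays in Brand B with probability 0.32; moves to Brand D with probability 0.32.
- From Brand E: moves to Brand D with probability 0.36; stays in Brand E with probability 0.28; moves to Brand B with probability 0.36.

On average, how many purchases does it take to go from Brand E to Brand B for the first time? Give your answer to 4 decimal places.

Let t(s) be the expected number of purchases to first reach Brand B from state s, with t(Brand B) = 0. Conditioning on the first purchase:
t(Brand D) = 1 + 0.24·t(Brand D) + 0.36·t(Brand E)
t(Brand E) = 1 + 0.36·t(Brand D) + 0.28·t(Brand E)
Solving: t(Brand D) = 2.5862, t(Brand E) = 2.6820.
Expected purchases from Brand E to Brand B: 2.6820.

2.6820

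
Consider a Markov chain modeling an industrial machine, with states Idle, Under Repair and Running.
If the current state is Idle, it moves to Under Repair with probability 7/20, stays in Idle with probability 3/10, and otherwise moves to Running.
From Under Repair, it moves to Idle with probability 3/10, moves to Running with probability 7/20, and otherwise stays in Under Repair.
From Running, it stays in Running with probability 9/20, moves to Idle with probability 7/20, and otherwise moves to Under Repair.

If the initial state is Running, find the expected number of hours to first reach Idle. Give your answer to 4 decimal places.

Let t(s) be the expected number of hours to first reach Idle from state s, with t(Idle) = 0. Conditioning on the first hour:
t(Under Repair) = 1 + 0.35·t(Under Repair) + 0.35·t(Running)
t(Running) = 1 + 0.2·t(Under Repair) + 0.45·t(Running)
Solving: t(Under Repair) = 3.1304, t(Running) = 2.9565.
Expected hours from Running to Idle: 2.9565.

2.9565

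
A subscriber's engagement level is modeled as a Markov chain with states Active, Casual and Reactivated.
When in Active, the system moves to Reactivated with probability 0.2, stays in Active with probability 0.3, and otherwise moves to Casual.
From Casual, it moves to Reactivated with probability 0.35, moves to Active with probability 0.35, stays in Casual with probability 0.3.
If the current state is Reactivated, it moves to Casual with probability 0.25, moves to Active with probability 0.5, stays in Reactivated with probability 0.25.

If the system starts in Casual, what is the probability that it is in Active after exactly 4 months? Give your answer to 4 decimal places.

Propagate the distribution vector 4 months from Casual.
After 0 months: (0.0000, 1.0000, 0.0000)
After 1 month: (0.3500, 0.3000, 0.3500)
After 2 months: (0.3850, 0.3525, 0.2625)
After 3 months: (0.3701, 0.3639, 0.2660)
After 4 months: (0.3714, 0.3607, 0.2679)
P(in Active after 4 months) = 0.3714

0.3714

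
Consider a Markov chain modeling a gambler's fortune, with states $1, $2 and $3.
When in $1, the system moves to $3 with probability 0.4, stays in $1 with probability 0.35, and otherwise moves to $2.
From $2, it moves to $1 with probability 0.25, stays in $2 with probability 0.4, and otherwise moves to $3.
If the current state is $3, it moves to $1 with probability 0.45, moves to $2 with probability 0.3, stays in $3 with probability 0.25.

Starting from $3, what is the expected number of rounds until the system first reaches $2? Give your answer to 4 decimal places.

Let t(s) be the expected number of rounds to first reach $2 from state s, with t($2) = 0. Conditioning on the first round:
t($1) = 1 + 0.35·t($1) + 0.4·t($3)
t($3) = 1 + 0.45·t($1) + 0.25·t($3)
Solving: t($1) = 3.7398, t($3) = 3.5772.
Expected rounds from $3 to $2: 3.5772.

3.5772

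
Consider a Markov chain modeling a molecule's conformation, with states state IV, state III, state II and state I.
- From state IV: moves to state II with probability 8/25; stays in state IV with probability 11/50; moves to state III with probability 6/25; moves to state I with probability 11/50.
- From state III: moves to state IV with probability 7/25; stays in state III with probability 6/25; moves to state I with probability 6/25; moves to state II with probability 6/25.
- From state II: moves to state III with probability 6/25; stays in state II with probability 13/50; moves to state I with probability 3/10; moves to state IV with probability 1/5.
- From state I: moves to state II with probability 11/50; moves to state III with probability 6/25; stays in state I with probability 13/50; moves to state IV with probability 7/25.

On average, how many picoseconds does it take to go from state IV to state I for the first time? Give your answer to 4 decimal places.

Let t(s) be the expected number of picoseconds to first reach state I from state s, with t(state I) = 0. Conditioning on the first picosecond:
t(state IV) = 1 + 0.22·t(state IV) + 0.24·t(state III) + 0.32·t(state II)
t(state III) = 1 + 0.28·t(state IV) + 0.24·t(state III) + 0.24·t(state II)
t(state II) = 1 + 0.2·t(state IV) + 0.24·t(state III) + 0.26·t(state II)
Solving: t(state IV) = 4.0404, t(state III) = 3.9840, t(state II) = 3.7354.
Expected picoseconds from state IV to state I: 4.0404.

4.0404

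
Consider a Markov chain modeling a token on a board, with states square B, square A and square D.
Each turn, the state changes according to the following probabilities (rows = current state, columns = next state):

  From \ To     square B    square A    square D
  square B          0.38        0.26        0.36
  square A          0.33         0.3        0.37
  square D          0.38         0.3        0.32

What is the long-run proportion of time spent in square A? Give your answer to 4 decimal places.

Let the stationary distribution be π with π = πP and π_1 + π_2 + π_3 = 1.
π_1 = 0.38·π_1 + 0.33·π_2 + 0.38·π_3
π_2 = 0.26·π_1 + 0.3·π_2 + 0.3·π_3
Solving with the normalization constraint gives π = (0.3657, 0.2854, 0.3489).
So the stationary probability of square A is 0.2854.

0.2854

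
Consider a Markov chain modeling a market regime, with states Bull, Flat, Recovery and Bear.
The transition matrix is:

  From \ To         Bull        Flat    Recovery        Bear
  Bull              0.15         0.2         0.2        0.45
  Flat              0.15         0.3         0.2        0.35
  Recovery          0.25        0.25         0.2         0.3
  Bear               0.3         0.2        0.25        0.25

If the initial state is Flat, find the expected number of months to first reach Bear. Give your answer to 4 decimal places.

2.8011

Let t(s) be the expected number of months to first reach Bear from state s, with t(Bear) = 0. Conditioning on the first month:
t(Bull) = 1 + 0.15·t(Bull) + 0.2·t(Flat) + 0.2·t(Recovery)
t(Flat) = 1 + 0.15·t(Bull) + 0.3·t(Flat) + 0.2·t(Recovery)
t(Recovery) = 1 + 0.25·t(Bull) + 0.25·t(Flat) + 0.2·t(Recovery)
Solving: t(Bull) = 2.5210, t(Flat) = 2.8011, t(Recovery) = 2.9132.
Expected months from Flat to Bear: 2.8011.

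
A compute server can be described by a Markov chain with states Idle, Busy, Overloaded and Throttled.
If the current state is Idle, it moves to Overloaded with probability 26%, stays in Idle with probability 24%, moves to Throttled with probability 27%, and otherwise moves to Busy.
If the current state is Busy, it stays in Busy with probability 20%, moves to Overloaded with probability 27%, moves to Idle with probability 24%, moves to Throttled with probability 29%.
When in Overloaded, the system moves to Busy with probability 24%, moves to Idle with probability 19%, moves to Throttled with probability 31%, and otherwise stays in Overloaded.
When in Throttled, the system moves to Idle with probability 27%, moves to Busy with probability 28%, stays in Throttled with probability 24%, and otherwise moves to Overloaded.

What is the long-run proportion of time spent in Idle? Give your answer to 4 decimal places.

Let the stationary distribution be π with π = πP and π_1 + π_2 + π_3 + π_4 = 1.
π_1 = 0.24·π_1 + 0.24·π_2 + 0.19·π_3 + 0.27·π_4
π_2 = 0.23·π_1 + 0.2·π_2 + 0.24·π_3 + 0.28·π_4
π_3 = 0.26·π_1 + 0.27·π_2 + 0.26·π_3 + 0.21·π_4
Solving with the normalization constraint gives π = (0.2359, 0.2391, 0.2486, 0.2764).
So the stationary probability of Idle is 0.2359.

0.2359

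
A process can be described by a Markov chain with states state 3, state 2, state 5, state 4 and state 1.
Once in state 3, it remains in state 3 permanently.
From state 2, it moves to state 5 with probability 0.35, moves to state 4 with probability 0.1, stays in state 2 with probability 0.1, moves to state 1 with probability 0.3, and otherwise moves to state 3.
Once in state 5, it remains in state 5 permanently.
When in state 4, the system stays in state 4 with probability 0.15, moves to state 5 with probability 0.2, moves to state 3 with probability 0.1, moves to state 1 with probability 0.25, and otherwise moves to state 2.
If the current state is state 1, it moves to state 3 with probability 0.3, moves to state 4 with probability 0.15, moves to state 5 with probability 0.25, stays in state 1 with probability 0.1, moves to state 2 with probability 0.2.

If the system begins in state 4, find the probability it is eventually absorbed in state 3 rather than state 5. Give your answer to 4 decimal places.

0.3896

Let h(s) be the probability of absorption at state 3 starting from transient state s. Then h(state 3) = 1 and h(state 5) = 0. By first-step analysis:
h(state 2) = 0.15·1 + 0.1·h(state 2) + 0.35·0 + 0.1·h(state 4) + 0.3·h(state 1)
h(state 4) = 0.1·1 + 0.3·h(state 2) + 0.2·0 + 0.15·h(state 4) + 0.25·h(state 1)
h(state 1) = 0.3·1 + 0.2·h(state 2) + 0.25·0 + 0.15·h(state 4) + 0.1·h(state 1)
Solving: h(state 2) = 0.3701, h(state 4) = 0.3896, h(state 1) = 0.4805.
Starting from state 4, the probability is 0.3896.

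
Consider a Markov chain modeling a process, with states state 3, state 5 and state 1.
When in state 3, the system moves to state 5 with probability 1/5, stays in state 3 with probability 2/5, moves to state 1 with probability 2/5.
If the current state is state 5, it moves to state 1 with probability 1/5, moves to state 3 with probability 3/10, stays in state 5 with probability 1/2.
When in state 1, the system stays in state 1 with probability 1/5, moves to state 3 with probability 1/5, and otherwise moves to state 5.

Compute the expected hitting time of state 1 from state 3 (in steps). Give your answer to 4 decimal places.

2.9167

Let t(s) be the expected number of steps to first reach state 1 from state s, with t(state 1) = 0. Conditioning on the first step:
t(state 3) = 1 + 0.4·t(state 3) + 0.2·t(state 5)
t(state 5) = 1 + 0.3·t(state 3) + 0.5·t(state 5)
Solving: t(state 3) = 2.9167, t(state 5) = 3.7500.
Expected steps from state 3 to state 1: 2.9167.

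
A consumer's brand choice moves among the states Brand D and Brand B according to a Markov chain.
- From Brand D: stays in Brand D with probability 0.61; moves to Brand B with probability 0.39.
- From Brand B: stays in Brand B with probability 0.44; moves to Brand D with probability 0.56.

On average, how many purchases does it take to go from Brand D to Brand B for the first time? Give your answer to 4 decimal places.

Let t(s) be the expected number of purchases to first reach Brand B from state s, with t(Brand B) = 0. Conditioning on the first purchase:
t(Brand D) = 1 + 0.61·t(Brand D)
Solving: t(Brand D) = 2.5641.
Expected purchases from Brand D to Brand B: 2.5641.

2.5641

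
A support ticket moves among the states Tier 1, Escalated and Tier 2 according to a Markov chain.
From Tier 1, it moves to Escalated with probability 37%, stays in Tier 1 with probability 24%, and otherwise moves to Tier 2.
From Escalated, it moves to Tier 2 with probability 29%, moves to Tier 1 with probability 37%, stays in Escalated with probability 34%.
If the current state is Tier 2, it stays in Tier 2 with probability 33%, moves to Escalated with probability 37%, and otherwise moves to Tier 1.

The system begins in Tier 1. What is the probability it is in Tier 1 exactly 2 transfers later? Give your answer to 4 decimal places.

Sum over the intermediate state after 1 transfer:
P = P(Tier 1→Tier 1)·P(Tier 1→Tier 1) + P(Tier 1→Escalated)·P(Escalated→Tier 1) + P(Tier 1→Tier 2)·P(Tier 2→Tier 1)
  = 0.24×0.24 + 0.37×0.37 + 0.39×0.3
  = 0.0576 + 0.1369 + 0.1170 = 0.3115

0.3115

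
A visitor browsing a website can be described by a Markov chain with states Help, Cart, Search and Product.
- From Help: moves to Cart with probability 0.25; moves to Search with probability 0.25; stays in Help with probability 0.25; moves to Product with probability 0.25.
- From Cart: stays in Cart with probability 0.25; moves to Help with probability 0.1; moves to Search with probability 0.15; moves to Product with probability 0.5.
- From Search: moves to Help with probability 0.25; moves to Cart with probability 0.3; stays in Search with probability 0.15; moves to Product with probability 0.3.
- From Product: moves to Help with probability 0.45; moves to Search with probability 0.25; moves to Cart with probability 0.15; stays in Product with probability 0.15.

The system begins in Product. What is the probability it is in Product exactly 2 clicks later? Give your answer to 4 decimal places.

0.2850

Propagate the distribution vector 2 clicks from Product.
After 0 clicks: (0.0000, 0.0000, 0.0000, 1.0000)
After 1 click: (0.4500, 0.1500, 0.2500, 0.1500)
After 2 clicks: (0.2575, 0.2475, 0.2100, 0.2850)
P(in Product after 2 clicks) = 0.2850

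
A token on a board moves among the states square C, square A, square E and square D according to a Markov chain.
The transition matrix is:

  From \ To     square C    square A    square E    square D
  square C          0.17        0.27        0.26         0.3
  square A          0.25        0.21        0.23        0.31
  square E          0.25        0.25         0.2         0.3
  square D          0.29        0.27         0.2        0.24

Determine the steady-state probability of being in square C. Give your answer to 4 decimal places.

Let the stationary distribution be π with π = πP and π_1 + π_2 + π_3 + π_4 = 1.
π_1 = 0.17·π_1 + 0.25·π_2 + 0.25·π_3 + 0.29·π_4
π_2 = 0.27·π_1 + 0.21·π_2 + 0.25·π_3 + 0.27·π_4
π_3 = 0.26·π_1 + 0.23·π_2 + 0.2·π_3 + 0.2·π_4
Solving with the normalization constraint gives π = (0.2421, 0.2505, 0.2220, 0.2854).
So the stationary probability of square C is 0.2421.

0.2421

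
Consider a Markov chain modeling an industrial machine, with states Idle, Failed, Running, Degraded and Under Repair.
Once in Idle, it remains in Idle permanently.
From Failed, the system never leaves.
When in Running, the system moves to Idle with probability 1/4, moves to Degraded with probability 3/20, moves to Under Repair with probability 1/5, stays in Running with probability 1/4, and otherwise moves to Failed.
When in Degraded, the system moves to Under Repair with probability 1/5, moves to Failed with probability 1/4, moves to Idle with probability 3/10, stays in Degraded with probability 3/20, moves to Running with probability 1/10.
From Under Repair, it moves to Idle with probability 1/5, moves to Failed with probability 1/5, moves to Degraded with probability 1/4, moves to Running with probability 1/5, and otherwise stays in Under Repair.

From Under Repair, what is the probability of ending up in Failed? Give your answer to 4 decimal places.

0.4660

Let h(s) be the probability of absorption at Failed starting from transient state s. Then h(Failed) = 1 and h(Idle) = 0. By first-step analysis:
h(Running) = 0.25·0 + 0.15·1 + 0.25·h(Running) + 0.15·h(Degraded) + 0.2·h(Under Repair)
h(Degraded) = 0.3·0 + 0.25·1 + 0.1·h(Running) + 0.15·h(Degraded) + 0.2·h(Under Repair)
h(Under Repair) = 0.2·0 + 0.2·1 + 0.2·h(Running) + 0.25·h(Degraded) + 0.15·h(Under Repair)
Solving: h(Running) = 0.4148, h(Degraded) = 0.4526, h(Under Repair) = 0.4660.
Starting from Under Repair, the probability is 0.4660.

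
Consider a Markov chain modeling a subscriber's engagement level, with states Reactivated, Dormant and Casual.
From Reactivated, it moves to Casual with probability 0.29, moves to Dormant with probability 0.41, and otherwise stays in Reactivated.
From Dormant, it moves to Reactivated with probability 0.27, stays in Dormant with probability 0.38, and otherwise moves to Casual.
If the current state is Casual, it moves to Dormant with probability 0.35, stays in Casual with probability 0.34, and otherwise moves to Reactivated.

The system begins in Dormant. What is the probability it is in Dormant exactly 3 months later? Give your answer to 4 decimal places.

Propagate the distribution vector 3 months from Dormant.
After 0 months: (0.0000, 1.0000, 0.0000)
After 1 month: (0.2700, 0.3800, 0.3500)
After 2 months: (0.2921, 0.3776, 0.3303)
After 3 months: (0.2920, 0.3789, 0.3292)
P(in Dormant after 3 months) = 0.3789

0.3789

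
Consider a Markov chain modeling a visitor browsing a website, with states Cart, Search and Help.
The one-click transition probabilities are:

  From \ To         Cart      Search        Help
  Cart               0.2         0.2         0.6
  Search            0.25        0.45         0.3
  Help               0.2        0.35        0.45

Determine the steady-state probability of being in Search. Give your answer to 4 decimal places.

0.3526

Let the stationary distribution be π with π = πP and π_1 + π_2 + π_3 = 1.
π_1 = 0.2·π_1 + 0.25·π_2 + 0.2·π_3
π_2 = 0.2·π_1 + 0.45·π_2 + 0.35·π_3
Solving with the normalization constraint gives π = (0.2176, 0.3526, 0.4298).
So the stationary probability of Search is 0.3526.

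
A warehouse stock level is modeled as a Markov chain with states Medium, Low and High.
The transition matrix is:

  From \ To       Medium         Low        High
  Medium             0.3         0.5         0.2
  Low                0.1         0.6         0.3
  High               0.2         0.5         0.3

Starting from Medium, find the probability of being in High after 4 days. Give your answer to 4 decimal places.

Propagate the distribution vector 4 days from Medium.
After 0 days: (1.0000, 0.0000, 0.0000)
After 1 day: (0.3000, 0.5000, 0.2000)
After 2 days: (0.1800, 0.5500, 0.2700)
After 3 days: (0.1630, 0.5550, 0.2820)
After 4 days: (0.1608, 0.5555, 0.2837)
P(in High after 4 days) = 0.2837

0.2837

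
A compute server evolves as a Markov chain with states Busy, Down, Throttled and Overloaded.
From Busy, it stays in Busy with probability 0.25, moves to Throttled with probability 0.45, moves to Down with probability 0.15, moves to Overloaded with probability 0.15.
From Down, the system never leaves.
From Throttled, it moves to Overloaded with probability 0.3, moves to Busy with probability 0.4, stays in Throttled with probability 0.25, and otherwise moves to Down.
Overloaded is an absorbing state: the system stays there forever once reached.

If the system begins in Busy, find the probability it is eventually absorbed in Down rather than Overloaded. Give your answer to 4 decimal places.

0.3529

Let h(s) be the probability of absorption at Down starting from transient state s. Then h(Down) = 1 and h(Overloaded) = 0. By first-step analysis:
h(Busy) = 0.25·h(Busy) + 0.15·1 + 0.45·h(Throttled) + 0.15·0
h(Throttled) = 0.4·h(Busy) + 0.05·1 + 0.25·h(Throttled) + 0.3·0
Solving: h(Busy) = 0.3529, h(Throttled) = 0.2549.
Starting from Busy, the probability is 0.3529.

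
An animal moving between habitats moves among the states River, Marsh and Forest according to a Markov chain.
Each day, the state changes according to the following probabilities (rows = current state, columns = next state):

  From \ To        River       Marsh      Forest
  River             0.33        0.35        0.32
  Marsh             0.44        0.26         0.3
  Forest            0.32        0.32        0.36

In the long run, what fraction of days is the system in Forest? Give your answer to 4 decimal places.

0.3268

Let the stationary distribution be π with π = πP and π_1 + π_2 + π_3 = 1.
π_1 = 0.33·π_1 + 0.44·π_2 + 0.32·π_3
π_2 = 0.35·π_1 + 0.26·π_2 + 0.32·π_3
Solving with the normalization constraint gives π = (0.3611, 0.3121, 0.3268).
So the stationary probability of Forest is 0.3268.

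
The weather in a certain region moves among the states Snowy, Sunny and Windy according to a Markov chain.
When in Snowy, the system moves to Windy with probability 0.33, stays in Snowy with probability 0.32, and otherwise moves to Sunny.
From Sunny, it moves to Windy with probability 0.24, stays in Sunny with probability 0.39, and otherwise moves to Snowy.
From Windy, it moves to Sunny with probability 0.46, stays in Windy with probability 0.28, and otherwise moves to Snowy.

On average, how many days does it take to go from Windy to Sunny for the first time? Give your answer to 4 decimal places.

2.3279

Let t(s) be the expected number of days to first reach Sunny from state s, with t(Sunny) = 0. Conditioning on the first day:
t(Snowy) = 1 + 0.32·t(Snowy) + 0.33·t(Windy)
t(Windy) = 1 + 0.26·t(Snowy) + 0.28·t(Windy)
Solving: t(Snowy) = 2.6003, t(Windy) = 2.3279.
Expected days from Windy to Sunny: 2.3279.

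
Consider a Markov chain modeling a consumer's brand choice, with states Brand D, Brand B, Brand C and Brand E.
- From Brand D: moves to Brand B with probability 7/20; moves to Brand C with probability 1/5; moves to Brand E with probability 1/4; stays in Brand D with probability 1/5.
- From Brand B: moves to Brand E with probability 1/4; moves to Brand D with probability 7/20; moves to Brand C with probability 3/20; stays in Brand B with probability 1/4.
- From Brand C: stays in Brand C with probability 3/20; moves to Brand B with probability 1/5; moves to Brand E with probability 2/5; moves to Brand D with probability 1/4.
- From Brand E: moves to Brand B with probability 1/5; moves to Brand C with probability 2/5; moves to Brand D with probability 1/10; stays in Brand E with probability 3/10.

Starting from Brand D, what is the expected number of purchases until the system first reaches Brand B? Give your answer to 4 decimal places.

3.7391

Let t(s) be the expected number of purchases to first reach Brand B from state s, with t(Brand B) = 0. Conditioning on the first purchase:
t(Brand D) = 1 + 0.2·t(Brand D) + 0.2·t(Brand C) + 0.25·t(Brand E)
t(Brand C) = 1 + 0.25·t(Brand D) + 0.15·t(Brand C) + 0.4·t(Brand E)
t(Brand E) = 1 + 0.1·t(Brand D) + 0.4·t(Brand C) + 0.3·t(Brand E)
Solving: t(Brand D) = 3.7391, t(Brand C) = 4.3768, t(Brand E) = 4.4638.
Expected purchases from Brand D to Brand B: 3.7391.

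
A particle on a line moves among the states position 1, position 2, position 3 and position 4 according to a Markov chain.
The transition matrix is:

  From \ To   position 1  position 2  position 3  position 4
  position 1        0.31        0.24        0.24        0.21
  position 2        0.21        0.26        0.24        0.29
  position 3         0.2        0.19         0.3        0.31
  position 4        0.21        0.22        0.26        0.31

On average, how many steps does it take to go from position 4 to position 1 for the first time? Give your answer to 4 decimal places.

4.8231

Let t(s) be the expected number of steps to first reach position 1 from state s, with t(position 1) = 0. Conditioning on the first step:
t(position 2) = 1 + 0.26·t(position 2) + 0.24·t(position 3) + 0.29·t(position 4)
t(position 3) = 1 + 0.19·t(position 2) + 0.3·t(position 3) + 0.31·t(position 4)
t(position 4) = 1 + 0.22·t(position 2) + 0.26·t(position 3) + 0.31·t(position 4)
Solving: t(position 2) = 4.8220, t(position 3) = 4.8733, t(position 4) = 4.8231.
Expected steps from position 4 to position 1: 4.8231.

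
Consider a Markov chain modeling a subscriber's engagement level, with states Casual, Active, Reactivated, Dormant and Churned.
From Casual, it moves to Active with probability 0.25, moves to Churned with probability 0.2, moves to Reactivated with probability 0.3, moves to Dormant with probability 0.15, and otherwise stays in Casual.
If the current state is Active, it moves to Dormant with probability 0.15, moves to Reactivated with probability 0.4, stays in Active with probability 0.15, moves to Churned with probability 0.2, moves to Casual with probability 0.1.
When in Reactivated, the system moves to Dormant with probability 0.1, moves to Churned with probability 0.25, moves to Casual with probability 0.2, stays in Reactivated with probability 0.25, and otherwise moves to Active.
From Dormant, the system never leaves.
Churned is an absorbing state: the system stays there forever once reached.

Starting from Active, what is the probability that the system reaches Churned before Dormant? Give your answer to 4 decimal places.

0.6195

Let h(s) be the probability of absorption at Churned starting from transient state s. Then h(Churned) = 1 and h(Dormant) = 0. By first-step analysis:
h(Casual) = 0.1·h(Casual) + 0.25·h(Active) + 0.3·h(Reactivated) + 0.15·0 + 0.2·1
h(Active) = 0.1·h(Casual) + 0.15·h(Active) + 0.4·h(Reactivated) + 0.15·0 + 0.2·1
h(Reactivated) = 0.2·h(Casual) + 0.2·h(Active) + 0.25·h(Reactivated) + 0.1·0 + 0.25·1
Solving: h(Casual) = 0.6151, h(Active) = 0.6195, h(Reactivated) = 0.6626.
Starting from Active, the probability is 0.6195.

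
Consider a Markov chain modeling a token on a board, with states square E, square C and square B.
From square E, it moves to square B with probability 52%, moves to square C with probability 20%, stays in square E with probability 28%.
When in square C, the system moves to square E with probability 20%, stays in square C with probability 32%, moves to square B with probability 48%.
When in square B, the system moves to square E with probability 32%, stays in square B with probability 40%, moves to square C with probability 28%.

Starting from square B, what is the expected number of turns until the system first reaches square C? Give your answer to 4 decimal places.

3.9157

Let t(s) be the expected number of turns to first reach square C from state s, with t(square C) = 0. Conditioning on the first turn:
t(square E) = 1 + 0.28·t(square E) + 0.52·t(square B)
t(square B) = 1 + 0.32·t(square E) + 0.4·t(square B)
Solving: t(square E) = 4.2169, t(square B) = 3.9157.
Expected turns from square B to square C: 3.9157.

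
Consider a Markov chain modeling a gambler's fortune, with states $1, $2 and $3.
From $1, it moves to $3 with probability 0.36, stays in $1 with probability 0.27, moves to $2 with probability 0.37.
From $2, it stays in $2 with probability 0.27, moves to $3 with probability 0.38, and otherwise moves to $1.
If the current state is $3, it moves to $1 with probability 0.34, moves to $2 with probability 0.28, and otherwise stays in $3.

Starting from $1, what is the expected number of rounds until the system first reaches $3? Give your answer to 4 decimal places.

2.7268

Let t(s) be the expected number of rounds to first reach $3 from state s, with t($3) = 0. Conditioning on the first round:
t($1) = 1 + 0.27·t($1) + 0.37·t($2)
t($2) = 1 + 0.35·t($1) + 0.27·t($2)
Solving: t($1) = 2.7268, t($2) = 2.6772.
Expected rounds from $1 to $3: 2.7268.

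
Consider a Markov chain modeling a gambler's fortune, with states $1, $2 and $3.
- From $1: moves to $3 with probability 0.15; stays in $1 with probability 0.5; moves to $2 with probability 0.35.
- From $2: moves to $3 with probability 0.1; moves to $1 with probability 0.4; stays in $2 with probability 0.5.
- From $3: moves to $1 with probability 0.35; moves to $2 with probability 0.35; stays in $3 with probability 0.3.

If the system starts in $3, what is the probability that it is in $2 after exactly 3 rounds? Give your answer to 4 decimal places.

Propagate the distribution vector 3 rounds from $3.
After 0 rounds: (0.0000, 0.0000, 1.0000)
After 1 round: (0.3500, 0.3500, 0.3000)
After 2 rounds: (0.4200, 0.4025, 0.1775)
After 3 rounds: (0.4331, 0.4104, 0.1565)
P(in $2 after 3 rounds) = 0.4104

0.4104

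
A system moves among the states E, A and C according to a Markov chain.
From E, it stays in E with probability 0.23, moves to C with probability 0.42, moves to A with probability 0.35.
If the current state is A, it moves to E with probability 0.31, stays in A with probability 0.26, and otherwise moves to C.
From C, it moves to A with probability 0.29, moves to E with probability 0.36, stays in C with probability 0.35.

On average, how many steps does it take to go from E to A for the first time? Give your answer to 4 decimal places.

3.0633

Let t(s) be the expected number of steps to first reach A from state s, with t(A) = 0. Conditioning on the first step:
t(E) = 1 + 0.23·t(E) + 0.42·t(C)
t(C) = 1 + 0.36·t(E) + 0.35·t(C)
Solving: t(E) = 3.0633, t(C) = 3.2350.
Expected steps from E to A: 3.0633.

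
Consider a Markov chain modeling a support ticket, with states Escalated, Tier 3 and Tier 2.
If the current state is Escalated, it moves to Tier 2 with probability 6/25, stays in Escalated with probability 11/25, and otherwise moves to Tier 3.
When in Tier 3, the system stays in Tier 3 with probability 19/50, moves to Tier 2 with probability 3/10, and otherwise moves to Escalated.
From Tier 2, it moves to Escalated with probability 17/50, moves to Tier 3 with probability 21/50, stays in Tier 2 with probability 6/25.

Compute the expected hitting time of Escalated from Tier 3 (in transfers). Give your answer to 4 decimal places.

3.0707

Let t(s) be the expected number of transfers to first reach Escalated from state s, with t(Escalated) = 0. Conditioning on the first transfer:
t(Tier 3) = 1 + 0.38·t(Tier 3) + 0.3·t(Tier 2)
t(Tier 2) = 1 + 0.42·t(Tier 3) + 0.24·t(Tier 2)
Solving: t(Tier 3) = 3.0707, t(Tier 2) = 3.0127.
Expected transfers from Tier 3 to Escalated: 3.0707.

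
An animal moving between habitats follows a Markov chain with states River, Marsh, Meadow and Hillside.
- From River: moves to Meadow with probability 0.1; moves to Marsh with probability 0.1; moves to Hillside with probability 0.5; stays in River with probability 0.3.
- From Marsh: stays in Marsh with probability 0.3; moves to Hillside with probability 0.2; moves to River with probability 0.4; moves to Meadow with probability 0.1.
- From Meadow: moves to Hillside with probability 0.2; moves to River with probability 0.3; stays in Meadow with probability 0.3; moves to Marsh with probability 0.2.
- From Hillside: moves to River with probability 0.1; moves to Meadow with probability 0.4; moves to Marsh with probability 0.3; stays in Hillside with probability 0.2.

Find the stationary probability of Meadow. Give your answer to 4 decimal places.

Let the stationary distribution be π with π = πP and π_1 + π_2 + π_3 + π_4 = 1.
π_1 = 0.3·π_1 + 0.4·π_2 + 0.3·π_3 + 0.1·π_4
π_2 = 0.1·π_1 + 0.3·π_2 + 0.2·π_3 + 0.3·π_4
π_3 = 0.1·π_1 + 0.1·π_2 + 0.3·π_3 + 0.4·π_4
Solving with the normalization constraint gives π = (0.2664, 0.2237, 0.2300, 0.2799).
So the stationary probability of Meadow is 0.2300.

0.2300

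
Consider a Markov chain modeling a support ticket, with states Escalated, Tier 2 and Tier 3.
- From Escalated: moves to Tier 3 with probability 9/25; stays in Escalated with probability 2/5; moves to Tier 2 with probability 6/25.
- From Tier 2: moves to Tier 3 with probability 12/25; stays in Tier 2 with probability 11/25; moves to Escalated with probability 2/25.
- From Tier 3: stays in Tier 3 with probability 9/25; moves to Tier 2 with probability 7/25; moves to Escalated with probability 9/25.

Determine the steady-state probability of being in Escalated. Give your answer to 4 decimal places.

Let the stationary distribution be π with π = πP and π_1 + π_2 + π_3 = 1.
π_1 = 0.4·π_1 + 0.08·π_2 + 0.36·π_3
π_2 = 0.24·π_1 + 0.44·π_2 + 0.28·π_3
Solving with the normalization constraint gives π = (0.2817, 0.3199, 0.3984).
So the stationary probability of Escalated is 0.2817.

0.2817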